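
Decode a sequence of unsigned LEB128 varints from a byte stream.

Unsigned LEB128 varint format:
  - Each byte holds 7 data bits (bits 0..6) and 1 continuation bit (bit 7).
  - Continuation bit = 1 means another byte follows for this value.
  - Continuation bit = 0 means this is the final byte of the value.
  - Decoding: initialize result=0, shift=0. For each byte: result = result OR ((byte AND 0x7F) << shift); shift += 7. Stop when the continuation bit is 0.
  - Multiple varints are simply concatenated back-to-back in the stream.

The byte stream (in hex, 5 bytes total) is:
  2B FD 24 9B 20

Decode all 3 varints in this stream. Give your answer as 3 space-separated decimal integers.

Answer: 43 4733 4123

Derivation:
  byte[0]=0x2B cont=0 payload=0x2B=43: acc |= 43<<0 -> acc=43 shift=7 [end]
Varint 1: bytes[0:1] = 2B -> value 43 (1 byte(s))
  byte[1]=0xFD cont=1 payload=0x7D=125: acc |= 125<<0 -> acc=125 shift=7
  byte[2]=0x24 cont=0 payload=0x24=36: acc |= 36<<7 -> acc=4733 shift=14 [end]
Varint 2: bytes[1:3] = FD 24 -> value 4733 (2 byte(s))
  byte[3]=0x9B cont=1 payload=0x1B=27: acc |= 27<<0 -> acc=27 shift=7
  byte[4]=0x20 cont=0 payload=0x20=32: acc |= 32<<7 -> acc=4123 shift=14 [end]
Varint 3: bytes[3:5] = 9B 20 -> value 4123 (2 byte(s))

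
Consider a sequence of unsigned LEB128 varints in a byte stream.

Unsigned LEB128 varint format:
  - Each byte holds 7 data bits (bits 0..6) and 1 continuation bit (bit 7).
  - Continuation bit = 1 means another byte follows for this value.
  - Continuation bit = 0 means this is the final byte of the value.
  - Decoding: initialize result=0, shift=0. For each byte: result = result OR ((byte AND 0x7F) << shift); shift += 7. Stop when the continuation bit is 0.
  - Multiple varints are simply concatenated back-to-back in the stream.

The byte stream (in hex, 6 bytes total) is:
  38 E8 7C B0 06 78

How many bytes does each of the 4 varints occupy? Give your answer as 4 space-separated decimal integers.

  byte[0]=0x38 cont=0 payload=0x38=56: acc |= 56<<0 -> acc=56 shift=7 [end]
Varint 1: bytes[0:1] = 38 -> value 56 (1 byte(s))
  byte[1]=0xE8 cont=1 payload=0x68=104: acc |= 104<<0 -> acc=104 shift=7
  byte[2]=0x7C cont=0 payload=0x7C=124: acc |= 124<<7 -> acc=15976 shift=14 [end]
Varint 2: bytes[1:3] = E8 7C -> value 15976 (2 byte(s))
  byte[3]=0xB0 cont=1 payload=0x30=48: acc |= 48<<0 -> acc=48 shift=7
  byte[4]=0x06 cont=0 payload=0x06=6: acc |= 6<<7 -> acc=816 shift=14 [end]
Varint 3: bytes[3:5] = B0 06 -> value 816 (2 byte(s))
  byte[5]=0x78 cont=0 payload=0x78=120: acc |= 120<<0 -> acc=120 shift=7 [end]
Varint 4: bytes[5:6] = 78 -> value 120 (1 byte(s))

Answer: 1 2 2 1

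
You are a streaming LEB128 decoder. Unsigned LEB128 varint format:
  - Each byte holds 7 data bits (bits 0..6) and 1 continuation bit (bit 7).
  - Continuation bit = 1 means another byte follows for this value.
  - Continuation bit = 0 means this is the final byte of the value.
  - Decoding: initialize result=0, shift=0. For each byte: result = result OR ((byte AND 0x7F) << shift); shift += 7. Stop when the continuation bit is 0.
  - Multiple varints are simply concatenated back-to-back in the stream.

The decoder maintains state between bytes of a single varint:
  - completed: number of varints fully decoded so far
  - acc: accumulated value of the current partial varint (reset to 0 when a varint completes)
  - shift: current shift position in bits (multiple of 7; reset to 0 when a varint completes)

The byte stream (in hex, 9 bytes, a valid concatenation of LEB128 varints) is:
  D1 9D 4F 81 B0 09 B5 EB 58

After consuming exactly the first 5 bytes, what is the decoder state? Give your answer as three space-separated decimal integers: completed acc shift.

byte[0]=0xD1 cont=1 payload=0x51: acc |= 81<<0 -> completed=0 acc=81 shift=7
byte[1]=0x9D cont=1 payload=0x1D: acc |= 29<<7 -> completed=0 acc=3793 shift=14
byte[2]=0x4F cont=0 payload=0x4F: varint #1 complete (value=1298129); reset -> completed=1 acc=0 shift=0
byte[3]=0x81 cont=1 payload=0x01: acc |= 1<<0 -> completed=1 acc=1 shift=7
byte[4]=0xB0 cont=1 payload=0x30: acc |= 48<<7 -> completed=1 acc=6145 shift=14

Answer: 1 6145 14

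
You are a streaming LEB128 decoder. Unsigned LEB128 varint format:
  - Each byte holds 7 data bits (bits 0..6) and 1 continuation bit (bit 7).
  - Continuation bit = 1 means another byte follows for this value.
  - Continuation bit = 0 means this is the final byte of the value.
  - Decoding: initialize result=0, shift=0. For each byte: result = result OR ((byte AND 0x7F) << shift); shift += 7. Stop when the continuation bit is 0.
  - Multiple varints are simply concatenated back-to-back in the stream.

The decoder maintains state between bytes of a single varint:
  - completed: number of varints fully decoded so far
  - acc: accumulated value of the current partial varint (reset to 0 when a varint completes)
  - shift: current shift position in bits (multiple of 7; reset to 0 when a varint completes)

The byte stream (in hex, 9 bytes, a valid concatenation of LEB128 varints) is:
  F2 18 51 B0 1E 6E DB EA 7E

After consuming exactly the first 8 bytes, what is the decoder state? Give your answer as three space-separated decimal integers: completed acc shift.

byte[0]=0xF2 cont=1 payload=0x72: acc |= 114<<0 -> completed=0 acc=114 shift=7
byte[1]=0x18 cont=0 payload=0x18: varint #1 complete (value=3186); reset -> completed=1 acc=0 shift=0
byte[2]=0x51 cont=0 payload=0x51: varint #2 complete (value=81); reset -> completed=2 acc=0 shift=0
byte[3]=0xB0 cont=1 payload=0x30: acc |= 48<<0 -> completed=2 acc=48 shift=7
byte[4]=0x1E cont=0 payload=0x1E: varint #3 complete (value=3888); reset -> completed=3 acc=0 shift=0
byte[5]=0x6E cont=0 payload=0x6E: varint #4 complete (value=110); reset -> completed=4 acc=0 shift=0
byte[6]=0xDB cont=1 payload=0x5B: acc |= 91<<0 -> completed=4 acc=91 shift=7
byte[7]=0xEA cont=1 payload=0x6A: acc |= 106<<7 -> completed=4 acc=13659 shift=14

Answer: 4 13659 14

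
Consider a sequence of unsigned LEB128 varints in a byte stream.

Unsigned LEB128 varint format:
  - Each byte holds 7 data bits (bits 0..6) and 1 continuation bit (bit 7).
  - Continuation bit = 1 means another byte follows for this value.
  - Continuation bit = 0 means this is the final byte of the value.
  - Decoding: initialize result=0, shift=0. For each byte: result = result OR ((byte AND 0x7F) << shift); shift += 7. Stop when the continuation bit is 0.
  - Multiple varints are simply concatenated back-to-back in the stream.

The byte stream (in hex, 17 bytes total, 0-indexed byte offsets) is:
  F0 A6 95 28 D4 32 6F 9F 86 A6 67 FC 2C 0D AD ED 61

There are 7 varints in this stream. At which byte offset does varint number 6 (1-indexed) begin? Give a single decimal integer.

  byte[0]=0xF0 cont=1 payload=0x70=112: acc |= 112<<0 -> acc=112 shift=7
  byte[1]=0xA6 cont=1 payload=0x26=38: acc |= 38<<7 -> acc=4976 shift=14
  byte[2]=0x95 cont=1 payload=0x15=21: acc |= 21<<14 -> acc=349040 shift=21
  byte[3]=0x28 cont=0 payload=0x28=40: acc |= 40<<21 -> acc=84235120 shift=28 [end]
Varint 1: bytes[0:4] = F0 A6 95 28 -> value 84235120 (4 byte(s))
  byte[4]=0xD4 cont=1 payload=0x54=84: acc |= 84<<0 -> acc=84 shift=7
  byte[5]=0x32 cont=0 payload=0x32=50: acc |= 50<<7 -> acc=6484 shift=14 [end]
Varint 2: bytes[4:6] = D4 32 -> value 6484 (2 byte(s))
  byte[6]=0x6F cont=0 payload=0x6F=111: acc |= 111<<0 -> acc=111 shift=7 [end]
Varint 3: bytes[6:7] = 6F -> value 111 (1 byte(s))
  byte[7]=0x9F cont=1 payload=0x1F=31: acc |= 31<<0 -> acc=31 shift=7
  byte[8]=0x86 cont=1 payload=0x06=6: acc |= 6<<7 -> acc=799 shift=14
  byte[9]=0xA6 cont=1 payload=0x26=38: acc |= 38<<14 -> acc=623391 shift=21
  byte[10]=0x67 cont=0 payload=0x67=103: acc |= 103<<21 -> acc=216630047 shift=28 [end]
Varint 4: bytes[7:11] = 9F 86 A6 67 -> value 216630047 (4 byte(s))
  byte[11]=0xFC cont=1 payload=0x7C=124: acc |= 124<<0 -> acc=124 shift=7
  byte[12]=0x2C cont=0 payload=0x2C=44: acc |= 44<<7 -> acc=5756 shift=14 [end]
Varint 5: bytes[11:13] = FC 2C -> value 5756 (2 byte(s))
  byte[13]=0x0D cont=0 payload=0x0D=13: acc |= 13<<0 -> acc=13 shift=7 [end]
Varint 6: bytes[13:14] = 0D -> value 13 (1 byte(s))
  byte[14]=0xAD cont=1 payload=0x2D=45: acc |= 45<<0 -> acc=45 shift=7
  byte[15]=0xED cont=1 payload=0x6D=109: acc |= 109<<7 -> acc=13997 shift=14
  byte[16]=0x61 cont=0 payload=0x61=97: acc |= 97<<14 -> acc=1603245 shift=21 [end]
Varint 7: bytes[14:17] = AD ED 61 -> value 1603245 (3 byte(s))

Answer: 13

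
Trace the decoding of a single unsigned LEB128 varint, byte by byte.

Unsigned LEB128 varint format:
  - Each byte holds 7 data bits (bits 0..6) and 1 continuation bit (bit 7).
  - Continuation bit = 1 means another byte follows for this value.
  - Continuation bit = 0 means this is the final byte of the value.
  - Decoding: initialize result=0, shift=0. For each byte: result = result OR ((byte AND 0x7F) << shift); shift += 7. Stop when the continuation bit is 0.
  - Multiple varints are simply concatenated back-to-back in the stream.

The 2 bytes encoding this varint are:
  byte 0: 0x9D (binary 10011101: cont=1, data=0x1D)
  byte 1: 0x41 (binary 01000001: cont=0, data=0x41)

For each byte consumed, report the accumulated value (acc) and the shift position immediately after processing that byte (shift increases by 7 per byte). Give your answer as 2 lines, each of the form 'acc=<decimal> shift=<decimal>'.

Answer: acc=29 shift=7
acc=8349 shift=14

Derivation:
byte 0=0x9D: payload=0x1D=29, contrib = 29<<0 = 29; acc -> 29, shift -> 7
byte 1=0x41: payload=0x41=65, contrib = 65<<7 = 8320; acc -> 8349, shift -> 14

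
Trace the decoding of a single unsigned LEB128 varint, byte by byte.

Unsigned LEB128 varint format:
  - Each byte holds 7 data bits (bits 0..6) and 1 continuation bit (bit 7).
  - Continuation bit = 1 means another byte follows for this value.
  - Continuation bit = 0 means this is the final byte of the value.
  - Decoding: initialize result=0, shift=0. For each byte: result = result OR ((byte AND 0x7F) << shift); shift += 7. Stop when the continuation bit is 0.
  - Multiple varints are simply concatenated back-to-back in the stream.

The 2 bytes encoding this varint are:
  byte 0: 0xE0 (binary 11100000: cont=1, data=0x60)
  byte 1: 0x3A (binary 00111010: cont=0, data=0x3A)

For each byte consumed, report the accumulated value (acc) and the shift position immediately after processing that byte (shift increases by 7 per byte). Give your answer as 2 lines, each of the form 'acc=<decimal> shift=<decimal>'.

byte 0=0xE0: payload=0x60=96, contrib = 96<<0 = 96; acc -> 96, shift -> 7
byte 1=0x3A: payload=0x3A=58, contrib = 58<<7 = 7424; acc -> 7520, shift -> 14

Answer: acc=96 shift=7
acc=7520 shift=14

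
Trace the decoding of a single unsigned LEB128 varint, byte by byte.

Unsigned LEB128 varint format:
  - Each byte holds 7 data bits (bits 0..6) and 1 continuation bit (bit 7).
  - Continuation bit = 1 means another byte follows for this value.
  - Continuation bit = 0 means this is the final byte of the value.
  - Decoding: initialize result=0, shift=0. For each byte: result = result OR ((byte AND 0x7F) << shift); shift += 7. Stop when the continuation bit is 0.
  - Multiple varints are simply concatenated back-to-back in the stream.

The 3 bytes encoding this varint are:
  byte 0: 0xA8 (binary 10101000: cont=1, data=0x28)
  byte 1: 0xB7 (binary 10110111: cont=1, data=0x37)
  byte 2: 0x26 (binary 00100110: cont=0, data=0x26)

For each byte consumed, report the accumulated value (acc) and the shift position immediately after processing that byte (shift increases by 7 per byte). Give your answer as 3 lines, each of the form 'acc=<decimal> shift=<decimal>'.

byte 0=0xA8: payload=0x28=40, contrib = 40<<0 = 40; acc -> 40, shift -> 7
byte 1=0xB7: payload=0x37=55, contrib = 55<<7 = 7040; acc -> 7080, shift -> 14
byte 2=0x26: payload=0x26=38, contrib = 38<<14 = 622592; acc -> 629672, shift -> 21

Answer: acc=40 shift=7
acc=7080 shift=14
acc=629672 shift=21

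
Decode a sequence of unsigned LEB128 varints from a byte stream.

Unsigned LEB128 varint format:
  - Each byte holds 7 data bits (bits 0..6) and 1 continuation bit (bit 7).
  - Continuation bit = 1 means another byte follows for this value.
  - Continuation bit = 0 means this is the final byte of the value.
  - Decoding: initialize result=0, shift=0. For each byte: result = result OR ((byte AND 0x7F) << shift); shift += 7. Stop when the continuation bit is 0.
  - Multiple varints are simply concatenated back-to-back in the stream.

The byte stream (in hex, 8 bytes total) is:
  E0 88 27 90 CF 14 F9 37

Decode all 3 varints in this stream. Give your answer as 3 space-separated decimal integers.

  byte[0]=0xE0 cont=1 payload=0x60=96: acc |= 96<<0 -> acc=96 shift=7
  byte[1]=0x88 cont=1 payload=0x08=8: acc |= 8<<7 -> acc=1120 shift=14
  byte[2]=0x27 cont=0 payload=0x27=39: acc |= 39<<14 -> acc=640096 shift=21 [end]
Varint 1: bytes[0:3] = E0 88 27 -> value 640096 (3 byte(s))
  byte[3]=0x90 cont=1 payload=0x10=16: acc |= 16<<0 -> acc=16 shift=7
  byte[4]=0xCF cont=1 payload=0x4F=79: acc |= 79<<7 -> acc=10128 shift=14
  byte[5]=0x14 cont=0 payload=0x14=20: acc |= 20<<14 -> acc=337808 shift=21 [end]
Varint 2: bytes[3:6] = 90 CF 14 -> value 337808 (3 byte(s))
  byte[6]=0xF9 cont=1 payload=0x79=121: acc |= 121<<0 -> acc=121 shift=7
  byte[7]=0x37 cont=0 payload=0x37=55: acc |= 55<<7 -> acc=7161 shift=14 [end]
Varint 3: bytes[6:8] = F9 37 -> value 7161 (2 byte(s))

Answer: 640096 337808 7161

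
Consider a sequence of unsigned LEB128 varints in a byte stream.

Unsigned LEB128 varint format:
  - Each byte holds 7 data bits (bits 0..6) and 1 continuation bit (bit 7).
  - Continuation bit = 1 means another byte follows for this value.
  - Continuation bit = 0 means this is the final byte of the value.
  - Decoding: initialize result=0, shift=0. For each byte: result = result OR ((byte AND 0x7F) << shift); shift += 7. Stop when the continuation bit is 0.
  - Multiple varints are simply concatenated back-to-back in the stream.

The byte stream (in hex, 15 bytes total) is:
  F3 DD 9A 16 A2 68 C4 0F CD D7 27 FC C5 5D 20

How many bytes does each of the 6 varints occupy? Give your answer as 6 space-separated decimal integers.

Answer: 4 2 2 3 3 1

Derivation:
  byte[0]=0xF3 cont=1 payload=0x73=115: acc |= 115<<0 -> acc=115 shift=7
  byte[1]=0xDD cont=1 payload=0x5D=93: acc |= 93<<7 -> acc=12019 shift=14
  byte[2]=0x9A cont=1 payload=0x1A=26: acc |= 26<<14 -> acc=438003 shift=21
  byte[3]=0x16 cont=0 payload=0x16=22: acc |= 22<<21 -> acc=46575347 shift=28 [end]
Varint 1: bytes[0:4] = F3 DD 9A 16 -> value 46575347 (4 byte(s))
  byte[4]=0xA2 cont=1 payload=0x22=34: acc |= 34<<0 -> acc=34 shift=7
  byte[5]=0x68 cont=0 payload=0x68=104: acc |= 104<<7 -> acc=13346 shift=14 [end]
Varint 2: bytes[4:6] = A2 68 -> value 13346 (2 byte(s))
  byte[6]=0xC4 cont=1 payload=0x44=68: acc |= 68<<0 -> acc=68 shift=7
  byte[7]=0x0F cont=0 payload=0x0F=15: acc |= 15<<7 -> acc=1988 shift=14 [end]
Varint 3: bytes[6:8] = C4 0F -> value 1988 (2 byte(s))
  byte[8]=0xCD cont=1 payload=0x4D=77: acc |= 77<<0 -> acc=77 shift=7
  byte[9]=0xD7 cont=1 payload=0x57=87: acc |= 87<<7 -> acc=11213 shift=14
  byte[10]=0x27 cont=0 payload=0x27=39: acc |= 39<<14 -> acc=650189 shift=21 [end]
Varint 4: bytes[8:11] = CD D7 27 -> value 650189 (3 byte(s))
  byte[11]=0xFC cont=1 payload=0x7C=124: acc |= 124<<0 -> acc=124 shift=7
  byte[12]=0xC5 cont=1 payload=0x45=69: acc |= 69<<7 -> acc=8956 shift=14
  byte[13]=0x5D cont=0 payload=0x5D=93: acc |= 93<<14 -> acc=1532668 shift=21 [end]
Varint 5: bytes[11:14] = FC C5 5D -> value 1532668 (3 byte(s))
  byte[14]=0x20 cont=0 payload=0x20=32: acc |= 32<<0 -> acc=32 shift=7 [end]
Varint 6: bytes[14:15] = 20 -> value 32 (1 byte(s))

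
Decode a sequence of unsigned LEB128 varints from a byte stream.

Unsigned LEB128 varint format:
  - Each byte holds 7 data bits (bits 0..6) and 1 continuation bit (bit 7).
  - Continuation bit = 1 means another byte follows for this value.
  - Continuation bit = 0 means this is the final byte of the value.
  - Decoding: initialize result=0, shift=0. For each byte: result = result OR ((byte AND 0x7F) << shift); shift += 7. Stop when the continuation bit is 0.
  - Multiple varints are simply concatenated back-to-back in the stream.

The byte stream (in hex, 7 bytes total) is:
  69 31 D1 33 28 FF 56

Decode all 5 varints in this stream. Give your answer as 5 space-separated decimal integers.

Answer: 105 49 6609 40 11135

Derivation:
  byte[0]=0x69 cont=0 payload=0x69=105: acc |= 105<<0 -> acc=105 shift=7 [end]
Varint 1: bytes[0:1] = 69 -> value 105 (1 byte(s))
  byte[1]=0x31 cont=0 payload=0x31=49: acc |= 49<<0 -> acc=49 shift=7 [end]
Varint 2: bytes[1:2] = 31 -> value 49 (1 byte(s))
  byte[2]=0xD1 cont=1 payload=0x51=81: acc |= 81<<0 -> acc=81 shift=7
  byte[3]=0x33 cont=0 payload=0x33=51: acc |= 51<<7 -> acc=6609 shift=14 [end]
Varint 3: bytes[2:4] = D1 33 -> value 6609 (2 byte(s))
  byte[4]=0x28 cont=0 payload=0x28=40: acc |= 40<<0 -> acc=40 shift=7 [end]
Varint 4: bytes[4:5] = 28 -> value 40 (1 byte(s))
  byte[5]=0xFF cont=1 payload=0x7F=127: acc |= 127<<0 -> acc=127 shift=7
  byte[6]=0x56 cont=0 payload=0x56=86: acc |= 86<<7 -> acc=11135 shift=14 [end]
Varint 5: bytes[5:7] = FF 56 -> value 11135 (2 byte(s))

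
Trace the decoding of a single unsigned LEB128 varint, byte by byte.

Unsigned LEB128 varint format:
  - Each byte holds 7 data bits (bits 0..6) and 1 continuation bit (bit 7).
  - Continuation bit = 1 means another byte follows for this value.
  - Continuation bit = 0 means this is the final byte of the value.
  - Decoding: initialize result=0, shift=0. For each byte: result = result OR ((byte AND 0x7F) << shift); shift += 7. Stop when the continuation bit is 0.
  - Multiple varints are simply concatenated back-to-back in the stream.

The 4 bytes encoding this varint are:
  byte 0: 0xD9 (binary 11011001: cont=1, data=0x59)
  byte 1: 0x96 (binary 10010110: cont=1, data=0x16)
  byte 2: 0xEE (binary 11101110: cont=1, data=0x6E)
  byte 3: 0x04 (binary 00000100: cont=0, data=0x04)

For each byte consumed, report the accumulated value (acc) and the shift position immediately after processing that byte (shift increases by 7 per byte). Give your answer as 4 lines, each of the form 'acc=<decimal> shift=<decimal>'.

byte 0=0xD9: payload=0x59=89, contrib = 89<<0 = 89; acc -> 89, shift -> 7
byte 1=0x96: payload=0x16=22, contrib = 22<<7 = 2816; acc -> 2905, shift -> 14
byte 2=0xEE: payload=0x6E=110, contrib = 110<<14 = 1802240; acc -> 1805145, shift -> 21
byte 3=0x04: payload=0x04=4, contrib = 4<<21 = 8388608; acc -> 10193753, shift -> 28

Answer: acc=89 shift=7
acc=2905 shift=14
acc=1805145 shift=21
acc=10193753 shift=28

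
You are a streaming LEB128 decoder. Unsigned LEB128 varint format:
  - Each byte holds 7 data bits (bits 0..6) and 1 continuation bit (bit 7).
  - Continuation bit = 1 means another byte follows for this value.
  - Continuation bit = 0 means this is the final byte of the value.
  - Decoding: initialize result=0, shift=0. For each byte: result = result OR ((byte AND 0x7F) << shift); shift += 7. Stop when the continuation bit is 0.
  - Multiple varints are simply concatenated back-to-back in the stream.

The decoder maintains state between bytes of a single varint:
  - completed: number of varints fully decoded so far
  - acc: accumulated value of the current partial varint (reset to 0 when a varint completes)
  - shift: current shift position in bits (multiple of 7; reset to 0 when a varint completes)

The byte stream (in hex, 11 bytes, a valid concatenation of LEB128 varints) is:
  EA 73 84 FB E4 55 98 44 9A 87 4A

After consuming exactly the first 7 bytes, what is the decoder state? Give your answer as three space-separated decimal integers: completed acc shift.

byte[0]=0xEA cont=1 payload=0x6A: acc |= 106<<0 -> completed=0 acc=106 shift=7
byte[1]=0x73 cont=0 payload=0x73: varint #1 complete (value=14826); reset -> completed=1 acc=0 shift=0
byte[2]=0x84 cont=1 payload=0x04: acc |= 4<<0 -> completed=1 acc=4 shift=7
byte[3]=0xFB cont=1 payload=0x7B: acc |= 123<<7 -> completed=1 acc=15748 shift=14
byte[4]=0xE4 cont=1 payload=0x64: acc |= 100<<14 -> completed=1 acc=1654148 shift=21
byte[5]=0x55 cont=0 payload=0x55: varint #2 complete (value=179912068); reset -> completed=2 acc=0 shift=0
byte[6]=0x98 cont=1 payload=0x18: acc |= 24<<0 -> completed=2 acc=24 shift=7

Answer: 2 24 7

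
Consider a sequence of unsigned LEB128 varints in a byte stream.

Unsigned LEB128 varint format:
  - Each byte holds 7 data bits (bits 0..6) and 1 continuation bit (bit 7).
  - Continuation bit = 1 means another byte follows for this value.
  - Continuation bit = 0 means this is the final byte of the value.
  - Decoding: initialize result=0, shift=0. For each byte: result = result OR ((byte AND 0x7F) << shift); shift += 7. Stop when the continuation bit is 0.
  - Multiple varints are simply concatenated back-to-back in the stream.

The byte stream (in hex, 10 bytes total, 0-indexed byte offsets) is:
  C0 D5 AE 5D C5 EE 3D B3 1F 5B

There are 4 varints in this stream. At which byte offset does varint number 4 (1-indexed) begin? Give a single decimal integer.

Answer: 9

Derivation:
  byte[0]=0xC0 cont=1 payload=0x40=64: acc |= 64<<0 -> acc=64 shift=7
  byte[1]=0xD5 cont=1 payload=0x55=85: acc |= 85<<7 -> acc=10944 shift=14
  byte[2]=0xAE cont=1 payload=0x2E=46: acc |= 46<<14 -> acc=764608 shift=21
  byte[3]=0x5D cont=0 payload=0x5D=93: acc |= 93<<21 -> acc=195799744 shift=28 [end]
Varint 1: bytes[0:4] = C0 D5 AE 5D -> value 195799744 (4 byte(s))
  byte[4]=0xC5 cont=1 payload=0x45=69: acc |= 69<<0 -> acc=69 shift=7
  byte[5]=0xEE cont=1 payload=0x6E=110: acc |= 110<<7 -> acc=14149 shift=14
  byte[6]=0x3D cont=0 payload=0x3D=61: acc |= 61<<14 -> acc=1013573 shift=21 [end]
Varint 2: bytes[4:7] = C5 EE 3D -> value 1013573 (3 byte(s))
  byte[7]=0xB3 cont=1 payload=0x33=51: acc |= 51<<0 -> acc=51 shift=7
  byte[8]=0x1F cont=0 payload=0x1F=31: acc |= 31<<7 -> acc=4019 shift=14 [end]
Varint 3: bytes[7:9] = B3 1F -> value 4019 (2 byte(s))
  byte[9]=0x5B cont=0 payload=0x5B=91: acc |= 91<<0 -> acc=91 shift=7 [end]
Varint 4: bytes[9:10] = 5B -> value 91 (1 byte(s))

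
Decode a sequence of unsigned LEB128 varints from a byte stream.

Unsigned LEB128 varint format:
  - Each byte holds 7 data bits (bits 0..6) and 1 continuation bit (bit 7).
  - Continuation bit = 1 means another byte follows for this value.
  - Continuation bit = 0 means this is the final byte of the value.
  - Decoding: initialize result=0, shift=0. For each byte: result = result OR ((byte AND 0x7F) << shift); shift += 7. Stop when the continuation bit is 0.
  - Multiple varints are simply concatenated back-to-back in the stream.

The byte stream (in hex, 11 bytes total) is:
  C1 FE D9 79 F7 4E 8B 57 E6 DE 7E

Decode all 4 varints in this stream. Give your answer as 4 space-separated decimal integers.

  byte[0]=0xC1 cont=1 payload=0x41=65: acc |= 65<<0 -> acc=65 shift=7
  byte[1]=0xFE cont=1 payload=0x7E=126: acc |= 126<<7 -> acc=16193 shift=14
  byte[2]=0xD9 cont=1 payload=0x59=89: acc |= 89<<14 -> acc=1474369 shift=21
  byte[3]=0x79 cont=0 payload=0x79=121: acc |= 121<<21 -> acc=255229761 shift=28 [end]
Varint 1: bytes[0:4] = C1 FE D9 79 -> value 255229761 (4 byte(s))
  byte[4]=0xF7 cont=1 payload=0x77=119: acc |= 119<<0 -> acc=119 shift=7
  byte[5]=0x4E cont=0 payload=0x4E=78: acc |= 78<<7 -> acc=10103 shift=14 [end]
Varint 2: bytes[4:6] = F7 4E -> value 10103 (2 byte(s))
  byte[6]=0x8B cont=1 payload=0x0B=11: acc |= 11<<0 -> acc=11 shift=7
  byte[7]=0x57 cont=0 payload=0x57=87: acc |= 87<<7 -> acc=11147 shift=14 [end]
Varint 3: bytes[6:8] = 8B 57 -> value 11147 (2 byte(s))
  byte[8]=0xE6 cont=1 payload=0x66=102: acc |= 102<<0 -> acc=102 shift=7
  byte[9]=0xDE cont=1 payload=0x5E=94: acc |= 94<<7 -> acc=12134 shift=14
  byte[10]=0x7E cont=0 payload=0x7E=126: acc |= 126<<14 -> acc=2076518 shift=21 [end]
Varint 4: bytes[8:11] = E6 DE 7E -> value 2076518 (3 byte(s))

Answer: 255229761 10103 11147 2076518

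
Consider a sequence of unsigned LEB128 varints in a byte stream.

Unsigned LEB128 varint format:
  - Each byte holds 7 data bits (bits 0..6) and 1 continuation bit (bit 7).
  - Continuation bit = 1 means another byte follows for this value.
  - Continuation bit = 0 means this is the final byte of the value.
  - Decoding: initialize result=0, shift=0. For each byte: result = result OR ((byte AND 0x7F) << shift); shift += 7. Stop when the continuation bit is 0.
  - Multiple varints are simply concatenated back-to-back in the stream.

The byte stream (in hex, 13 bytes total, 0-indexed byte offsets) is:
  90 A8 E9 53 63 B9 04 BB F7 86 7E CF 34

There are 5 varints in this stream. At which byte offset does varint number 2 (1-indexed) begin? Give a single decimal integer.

  byte[0]=0x90 cont=1 payload=0x10=16: acc |= 16<<0 -> acc=16 shift=7
  byte[1]=0xA8 cont=1 payload=0x28=40: acc |= 40<<7 -> acc=5136 shift=14
  byte[2]=0xE9 cont=1 payload=0x69=105: acc |= 105<<14 -> acc=1725456 shift=21
  byte[3]=0x53 cont=0 payload=0x53=83: acc |= 83<<21 -> acc=175789072 shift=28 [end]
Varint 1: bytes[0:4] = 90 A8 E9 53 -> value 175789072 (4 byte(s))
  byte[4]=0x63 cont=0 payload=0x63=99: acc |= 99<<0 -> acc=99 shift=7 [end]
Varint 2: bytes[4:5] = 63 -> value 99 (1 byte(s))
  byte[5]=0xB9 cont=1 payload=0x39=57: acc |= 57<<0 -> acc=57 shift=7
  byte[6]=0x04 cont=0 payload=0x04=4: acc |= 4<<7 -> acc=569 shift=14 [end]
Varint 3: bytes[5:7] = B9 04 -> value 569 (2 byte(s))
  byte[7]=0xBB cont=1 payload=0x3B=59: acc |= 59<<0 -> acc=59 shift=7
  byte[8]=0xF7 cont=1 payload=0x77=119: acc |= 119<<7 -> acc=15291 shift=14
  byte[9]=0x86 cont=1 payload=0x06=6: acc |= 6<<14 -> acc=113595 shift=21
  byte[10]=0x7E cont=0 payload=0x7E=126: acc |= 126<<21 -> acc=264354747 shift=28 [end]
Varint 4: bytes[7:11] = BB F7 86 7E -> value 264354747 (4 byte(s))
  byte[11]=0xCF cont=1 payload=0x4F=79: acc |= 79<<0 -> acc=79 shift=7
  byte[12]=0x34 cont=0 payload=0x34=52: acc |= 52<<7 -> acc=6735 shift=14 [end]
Varint 5: bytes[11:13] = CF 34 -> value 6735 (2 byte(s))

Answer: 4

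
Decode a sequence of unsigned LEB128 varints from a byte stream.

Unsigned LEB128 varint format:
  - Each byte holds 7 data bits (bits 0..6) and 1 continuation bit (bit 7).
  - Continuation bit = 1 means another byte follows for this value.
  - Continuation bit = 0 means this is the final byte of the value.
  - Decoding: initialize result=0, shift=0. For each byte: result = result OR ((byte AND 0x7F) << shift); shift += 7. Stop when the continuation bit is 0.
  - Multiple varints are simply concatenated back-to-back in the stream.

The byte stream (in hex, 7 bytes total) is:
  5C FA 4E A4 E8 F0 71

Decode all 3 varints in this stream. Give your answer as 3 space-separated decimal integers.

Answer: 92 10106 238826532

Derivation:
  byte[0]=0x5C cont=0 payload=0x5C=92: acc |= 92<<0 -> acc=92 shift=7 [end]
Varint 1: bytes[0:1] = 5C -> value 92 (1 byte(s))
  byte[1]=0xFA cont=1 payload=0x7A=122: acc |= 122<<0 -> acc=122 shift=7
  byte[2]=0x4E cont=0 payload=0x4E=78: acc |= 78<<7 -> acc=10106 shift=14 [end]
Varint 2: bytes[1:3] = FA 4E -> value 10106 (2 byte(s))
  byte[3]=0xA4 cont=1 payload=0x24=36: acc |= 36<<0 -> acc=36 shift=7
  byte[4]=0xE8 cont=1 payload=0x68=104: acc |= 104<<7 -> acc=13348 shift=14
  byte[5]=0xF0 cont=1 payload=0x70=112: acc |= 112<<14 -> acc=1848356 shift=21
  byte[6]=0x71 cont=0 payload=0x71=113: acc |= 113<<21 -> acc=238826532 shift=28 [end]
Varint 3: bytes[3:7] = A4 E8 F0 71 -> value 238826532 (4 byte(s))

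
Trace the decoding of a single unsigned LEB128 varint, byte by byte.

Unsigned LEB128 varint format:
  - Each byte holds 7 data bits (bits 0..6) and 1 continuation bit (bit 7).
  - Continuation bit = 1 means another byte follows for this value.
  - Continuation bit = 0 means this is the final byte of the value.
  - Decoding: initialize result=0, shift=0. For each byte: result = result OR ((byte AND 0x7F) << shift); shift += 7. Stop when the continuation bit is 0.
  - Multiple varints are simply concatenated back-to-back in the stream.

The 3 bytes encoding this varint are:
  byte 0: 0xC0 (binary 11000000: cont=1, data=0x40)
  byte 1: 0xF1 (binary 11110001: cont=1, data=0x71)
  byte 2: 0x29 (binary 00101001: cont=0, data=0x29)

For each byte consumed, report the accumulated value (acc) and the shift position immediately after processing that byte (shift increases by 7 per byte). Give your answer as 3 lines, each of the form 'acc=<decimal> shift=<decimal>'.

Answer: acc=64 shift=7
acc=14528 shift=14
acc=686272 shift=21

Derivation:
byte 0=0xC0: payload=0x40=64, contrib = 64<<0 = 64; acc -> 64, shift -> 7
byte 1=0xF1: payload=0x71=113, contrib = 113<<7 = 14464; acc -> 14528, shift -> 14
byte 2=0x29: payload=0x29=41, contrib = 41<<14 = 671744; acc -> 686272, shift -> 21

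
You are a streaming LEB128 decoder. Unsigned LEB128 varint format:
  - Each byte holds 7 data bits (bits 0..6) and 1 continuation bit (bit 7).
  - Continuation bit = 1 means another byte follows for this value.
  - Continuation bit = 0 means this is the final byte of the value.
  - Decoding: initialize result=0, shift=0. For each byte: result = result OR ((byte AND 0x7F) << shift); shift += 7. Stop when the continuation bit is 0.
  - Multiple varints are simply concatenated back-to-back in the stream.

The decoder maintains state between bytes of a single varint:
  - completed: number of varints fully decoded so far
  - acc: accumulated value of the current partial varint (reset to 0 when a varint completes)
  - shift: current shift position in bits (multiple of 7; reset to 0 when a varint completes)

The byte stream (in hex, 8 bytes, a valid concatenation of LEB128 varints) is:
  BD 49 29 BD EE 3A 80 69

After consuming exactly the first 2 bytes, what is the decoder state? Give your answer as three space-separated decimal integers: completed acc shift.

byte[0]=0xBD cont=1 payload=0x3D: acc |= 61<<0 -> completed=0 acc=61 shift=7
byte[1]=0x49 cont=0 payload=0x49: varint #1 complete (value=9405); reset -> completed=1 acc=0 shift=0

Answer: 1 0 0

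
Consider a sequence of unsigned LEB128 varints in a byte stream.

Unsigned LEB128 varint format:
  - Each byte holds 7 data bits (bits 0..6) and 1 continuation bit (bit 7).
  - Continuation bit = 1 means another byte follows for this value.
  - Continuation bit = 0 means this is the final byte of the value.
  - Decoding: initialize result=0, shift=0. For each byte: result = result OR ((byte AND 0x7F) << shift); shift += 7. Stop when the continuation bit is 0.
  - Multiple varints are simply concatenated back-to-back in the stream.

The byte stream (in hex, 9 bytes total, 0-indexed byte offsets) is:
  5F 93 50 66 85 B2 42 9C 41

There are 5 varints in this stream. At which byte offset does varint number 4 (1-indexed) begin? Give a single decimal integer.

  byte[0]=0x5F cont=0 payload=0x5F=95: acc |= 95<<0 -> acc=95 shift=7 [end]
Varint 1: bytes[0:1] = 5F -> value 95 (1 byte(s))
  byte[1]=0x93 cont=1 payload=0x13=19: acc |= 19<<0 -> acc=19 shift=7
  byte[2]=0x50 cont=0 payload=0x50=80: acc |= 80<<7 -> acc=10259 shift=14 [end]
Varint 2: bytes[1:3] = 93 50 -> value 10259 (2 byte(s))
  byte[3]=0x66 cont=0 payload=0x66=102: acc |= 102<<0 -> acc=102 shift=7 [end]
Varint 3: bytes[3:4] = 66 -> value 102 (1 byte(s))
  byte[4]=0x85 cont=1 payload=0x05=5: acc |= 5<<0 -> acc=5 shift=7
  byte[5]=0xB2 cont=1 payload=0x32=50: acc |= 50<<7 -> acc=6405 shift=14
  byte[6]=0x42 cont=0 payload=0x42=66: acc |= 66<<14 -> acc=1087749 shift=21 [end]
Varint 4: bytes[4:7] = 85 B2 42 -> value 1087749 (3 byte(s))
  byte[7]=0x9C cont=1 payload=0x1C=28: acc |= 28<<0 -> acc=28 shift=7
  byte[8]=0x41 cont=0 payload=0x41=65: acc |= 65<<7 -> acc=8348 shift=14 [end]
Varint 5: bytes[7:9] = 9C 41 -> value 8348 (2 byte(s))

Answer: 4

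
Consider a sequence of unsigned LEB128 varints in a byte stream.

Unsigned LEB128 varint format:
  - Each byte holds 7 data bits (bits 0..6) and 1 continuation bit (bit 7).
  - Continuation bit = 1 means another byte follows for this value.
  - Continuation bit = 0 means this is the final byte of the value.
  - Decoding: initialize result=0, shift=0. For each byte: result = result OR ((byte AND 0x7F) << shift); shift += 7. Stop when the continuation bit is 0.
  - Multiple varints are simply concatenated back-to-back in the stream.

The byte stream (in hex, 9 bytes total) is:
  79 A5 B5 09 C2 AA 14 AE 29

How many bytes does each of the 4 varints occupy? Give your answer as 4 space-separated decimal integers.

  byte[0]=0x79 cont=0 payload=0x79=121: acc |= 121<<0 -> acc=121 shift=7 [end]
Varint 1: bytes[0:1] = 79 -> value 121 (1 byte(s))
  byte[1]=0xA5 cont=1 payload=0x25=37: acc |= 37<<0 -> acc=37 shift=7
  byte[2]=0xB5 cont=1 payload=0x35=53: acc |= 53<<7 -> acc=6821 shift=14
  byte[3]=0x09 cont=0 payload=0x09=9: acc |= 9<<14 -> acc=154277 shift=21 [end]
Varint 2: bytes[1:4] = A5 B5 09 -> value 154277 (3 byte(s))
  byte[4]=0xC2 cont=1 payload=0x42=66: acc |= 66<<0 -> acc=66 shift=7
  byte[5]=0xAA cont=1 payload=0x2A=42: acc |= 42<<7 -> acc=5442 shift=14
  byte[6]=0x14 cont=0 payload=0x14=20: acc |= 20<<14 -> acc=333122 shift=21 [end]
Varint 3: bytes[4:7] = C2 AA 14 -> value 333122 (3 byte(s))
  byte[7]=0xAE cont=1 payload=0x2E=46: acc |= 46<<0 -> acc=46 shift=7
  byte[8]=0x29 cont=0 payload=0x29=41: acc |= 41<<7 -> acc=5294 shift=14 [end]
Varint 4: bytes[7:9] = AE 29 -> value 5294 (2 byte(s))

Answer: 1 3 3 2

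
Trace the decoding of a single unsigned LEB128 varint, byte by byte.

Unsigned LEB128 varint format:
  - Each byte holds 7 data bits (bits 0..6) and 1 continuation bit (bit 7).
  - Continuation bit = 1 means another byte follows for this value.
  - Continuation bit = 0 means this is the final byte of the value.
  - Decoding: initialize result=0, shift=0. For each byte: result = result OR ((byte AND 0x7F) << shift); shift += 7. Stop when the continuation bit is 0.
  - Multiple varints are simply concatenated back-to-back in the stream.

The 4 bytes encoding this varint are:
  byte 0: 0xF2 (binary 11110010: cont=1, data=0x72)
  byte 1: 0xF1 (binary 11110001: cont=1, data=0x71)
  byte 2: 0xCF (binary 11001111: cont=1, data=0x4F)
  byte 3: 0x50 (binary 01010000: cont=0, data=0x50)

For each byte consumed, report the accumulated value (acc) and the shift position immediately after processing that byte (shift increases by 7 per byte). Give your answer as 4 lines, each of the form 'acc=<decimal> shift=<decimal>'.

Answer: acc=114 shift=7
acc=14578 shift=14
acc=1308914 shift=21
acc=169081074 shift=28

Derivation:
byte 0=0xF2: payload=0x72=114, contrib = 114<<0 = 114; acc -> 114, shift -> 7
byte 1=0xF1: payload=0x71=113, contrib = 113<<7 = 14464; acc -> 14578, shift -> 14
byte 2=0xCF: payload=0x4F=79, contrib = 79<<14 = 1294336; acc -> 1308914, shift -> 21
byte 3=0x50: payload=0x50=80, contrib = 80<<21 = 167772160; acc -> 169081074, shift -> 28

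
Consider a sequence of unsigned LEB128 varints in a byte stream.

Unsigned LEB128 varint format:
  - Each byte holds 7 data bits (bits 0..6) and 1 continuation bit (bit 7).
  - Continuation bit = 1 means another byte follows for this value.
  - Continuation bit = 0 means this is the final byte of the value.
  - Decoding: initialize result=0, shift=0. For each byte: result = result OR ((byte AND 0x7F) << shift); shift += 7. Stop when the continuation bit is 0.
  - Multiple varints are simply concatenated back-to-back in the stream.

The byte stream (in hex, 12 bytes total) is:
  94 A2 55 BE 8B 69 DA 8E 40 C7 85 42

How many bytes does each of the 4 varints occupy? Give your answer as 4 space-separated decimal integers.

  byte[0]=0x94 cont=1 payload=0x14=20: acc |= 20<<0 -> acc=20 shift=7
  byte[1]=0xA2 cont=1 payload=0x22=34: acc |= 34<<7 -> acc=4372 shift=14
  byte[2]=0x55 cont=0 payload=0x55=85: acc |= 85<<14 -> acc=1397012 shift=21 [end]
Varint 1: bytes[0:3] = 94 A2 55 -> value 1397012 (3 byte(s))
  byte[3]=0xBE cont=1 payload=0x3E=62: acc |= 62<<0 -> acc=62 shift=7
  byte[4]=0x8B cont=1 payload=0x0B=11: acc |= 11<<7 -> acc=1470 shift=14
  byte[5]=0x69 cont=0 payload=0x69=105: acc |= 105<<14 -> acc=1721790 shift=21 [end]
Varint 2: bytes[3:6] = BE 8B 69 -> value 1721790 (3 byte(s))
  byte[6]=0xDA cont=1 payload=0x5A=90: acc |= 90<<0 -> acc=90 shift=7
  byte[7]=0x8E cont=1 payload=0x0E=14: acc |= 14<<7 -> acc=1882 shift=14
  byte[8]=0x40 cont=0 payload=0x40=64: acc |= 64<<14 -> acc=1050458 shift=21 [end]
Varint 3: bytes[6:9] = DA 8E 40 -> value 1050458 (3 byte(s))
  byte[9]=0xC7 cont=1 payload=0x47=71: acc |= 71<<0 -> acc=71 shift=7
  byte[10]=0x85 cont=1 payload=0x05=5: acc |= 5<<7 -> acc=711 shift=14
  byte[11]=0x42 cont=0 payload=0x42=66: acc |= 66<<14 -> acc=1082055 shift=21 [end]
Varint 4: bytes[9:12] = C7 85 42 -> value 1082055 (3 byte(s))

Answer: 3 3 3 3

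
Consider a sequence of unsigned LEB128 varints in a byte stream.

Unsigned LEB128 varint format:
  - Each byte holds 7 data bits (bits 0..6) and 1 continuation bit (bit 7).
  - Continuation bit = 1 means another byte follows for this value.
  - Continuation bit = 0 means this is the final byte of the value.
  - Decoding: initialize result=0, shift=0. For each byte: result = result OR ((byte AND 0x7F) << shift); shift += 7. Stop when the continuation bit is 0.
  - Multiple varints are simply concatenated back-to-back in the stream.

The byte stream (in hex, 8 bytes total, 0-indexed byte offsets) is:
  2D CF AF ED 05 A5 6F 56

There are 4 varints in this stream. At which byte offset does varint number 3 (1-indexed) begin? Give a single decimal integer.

Answer: 5

Derivation:
  byte[0]=0x2D cont=0 payload=0x2D=45: acc |= 45<<0 -> acc=45 shift=7 [end]
Varint 1: bytes[0:1] = 2D -> value 45 (1 byte(s))
  byte[1]=0xCF cont=1 payload=0x4F=79: acc |= 79<<0 -> acc=79 shift=7
  byte[2]=0xAF cont=1 payload=0x2F=47: acc |= 47<<7 -> acc=6095 shift=14
  byte[3]=0xED cont=1 payload=0x6D=109: acc |= 109<<14 -> acc=1791951 shift=21
  byte[4]=0x05 cont=0 payload=0x05=5: acc |= 5<<21 -> acc=12277711 shift=28 [end]
Varint 2: bytes[1:5] = CF AF ED 05 -> value 12277711 (4 byte(s))
  byte[5]=0xA5 cont=1 payload=0x25=37: acc |= 37<<0 -> acc=37 shift=7
  byte[6]=0x6F cont=0 payload=0x6F=111: acc |= 111<<7 -> acc=14245 shift=14 [end]
Varint 3: bytes[5:7] = A5 6F -> value 14245 (2 byte(s))
  byte[7]=0x56 cont=0 payload=0x56=86: acc |= 86<<0 -> acc=86 shift=7 [end]
Varint 4: bytes[7:8] = 56 -> value 86 (1 byte(s))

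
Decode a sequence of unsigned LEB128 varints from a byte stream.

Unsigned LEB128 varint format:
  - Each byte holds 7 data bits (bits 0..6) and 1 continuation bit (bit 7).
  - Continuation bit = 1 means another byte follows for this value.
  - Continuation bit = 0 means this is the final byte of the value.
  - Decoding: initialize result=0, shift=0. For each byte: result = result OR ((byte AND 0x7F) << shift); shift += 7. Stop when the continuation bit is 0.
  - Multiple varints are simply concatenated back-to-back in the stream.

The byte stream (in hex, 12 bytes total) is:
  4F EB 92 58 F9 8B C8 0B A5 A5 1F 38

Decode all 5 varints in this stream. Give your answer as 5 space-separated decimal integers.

Answer: 79 1444203 24249849 512677 56

Derivation:
  byte[0]=0x4F cont=0 payload=0x4F=79: acc |= 79<<0 -> acc=79 shift=7 [end]
Varint 1: bytes[0:1] = 4F -> value 79 (1 byte(s))
  byte[1]=0xEB cont=1 payload=0x6B=107: acc |= 107<<0 -> acc=107 shift=7
  byte[2]=0x92 cont=1 payload=0x12=18: acc |= 18<<7 -> acc=2411 shift=14
  byte[3]=0x58 cont=0 payload=0x58=88: acc |= 88<<14 -> acc=1444203 shift=21 [end]
Varint 2: bytes[1:4] = EB 92 58 -> value 1444203 (3 byte(s))
  byte[4]=0xF9 cont=1 payload=0x79=121: acc |= 121<<0 -> acc=121 shift=7
  byte[5]=0x8B cont=1 payload=0x0B=11: acc |= 11<<7 -> acc=1529 shift=14
  byte[6]=0xC8 cont=1 payload=0x48=72: acc |= 72<<14 -> acc=1181177 shift=21
  byte[7]=0x0B cont=0 payload=0x0B=11: acc |= 11<<21 -> acc=24249849 shift=28 [end]
Varint 3: bytes[4:8] = F9 8B C8 0B -> value 24249849 (4 byte(s))
  byte[8]=0xA5 cont=1 payload=0x25=37: acc |= 37<<0 -> acc=37 shift=7
  byte[9]=0xA5 cont=1 payload=0x25=37: acc |= 37<<7 -> acc=4773 shift=14
  byte[10]=0x1F cont=0 payload=0x1F=31: acc |= 31<<14 -> acc=512677 shift=21 [end]
Varint 4: bytes[8:11] = A5 A5 1F -> value 512677 (3 byte(s))
  byte[11]=0x38 cont=0 payload=0x38=56: acc |= 56<<0 -> acc=56 shift=7 [end]
Varint 5: bytes[11:12] = 38 -> value 56 (1 byte(s))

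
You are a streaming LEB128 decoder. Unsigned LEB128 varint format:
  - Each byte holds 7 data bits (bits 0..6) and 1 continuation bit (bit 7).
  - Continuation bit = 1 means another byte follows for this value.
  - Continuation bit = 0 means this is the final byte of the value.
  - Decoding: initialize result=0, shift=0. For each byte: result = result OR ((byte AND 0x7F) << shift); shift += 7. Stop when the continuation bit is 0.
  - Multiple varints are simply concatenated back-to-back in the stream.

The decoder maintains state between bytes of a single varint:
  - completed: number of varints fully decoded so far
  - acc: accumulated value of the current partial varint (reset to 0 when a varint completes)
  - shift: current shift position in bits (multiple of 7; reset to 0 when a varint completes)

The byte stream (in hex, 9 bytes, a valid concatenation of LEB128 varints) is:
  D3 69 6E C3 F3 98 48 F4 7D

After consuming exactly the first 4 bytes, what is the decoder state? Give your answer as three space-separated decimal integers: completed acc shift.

Answer: 2 67 7

Derivation:
byte[0]=0xD3 cont=1 payload=0x53: acc |= 83<<0 -> completed=0 acc=83 shift=7
byte[1]=0x69 cont=0 payload=0x69: varint #1 complete (value=13523); reset -> completed=1 acc=0 shift=0
byte[2]=0x6E cont=0 payload=0x6E: varint #2 complete (value=110); reset -> completed=2 acc=0 shift=0
byte[3]=0xC3 cont=1 payload=0x43: acc |= 67<<0 -> completed=2 acc=67 shift=7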